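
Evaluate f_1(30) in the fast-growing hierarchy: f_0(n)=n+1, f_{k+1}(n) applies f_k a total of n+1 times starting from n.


f_1(30) = f_0^31(30)
f_0 adds 1 each time, applied 31 times.
f_1(30) = 30 + 31 = 61

61


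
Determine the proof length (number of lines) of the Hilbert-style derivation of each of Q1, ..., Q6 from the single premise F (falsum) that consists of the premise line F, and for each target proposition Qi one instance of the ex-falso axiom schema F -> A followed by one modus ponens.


Ex falso, line by line:
- 1 premise line (F)
- 6 targets, each needing 1 axiom instance (F -> Qi) + 1 MP = 2 lines: 2 * 6 = 12
Total = 1 + 12 = 13 lines.

13


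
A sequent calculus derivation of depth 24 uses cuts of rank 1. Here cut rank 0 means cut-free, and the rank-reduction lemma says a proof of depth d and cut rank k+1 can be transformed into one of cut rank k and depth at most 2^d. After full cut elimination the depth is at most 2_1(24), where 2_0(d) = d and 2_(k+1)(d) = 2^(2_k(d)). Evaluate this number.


Each rank reduction sends depth d to at most 2^d; cut rank r needs r reductions.
2_0(24) = 24
2_1(24) = 2^24 = 16777216
Cut-free depth bound = 16777216

16777216


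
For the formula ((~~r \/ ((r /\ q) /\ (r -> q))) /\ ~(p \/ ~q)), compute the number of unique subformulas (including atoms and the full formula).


Formula: ((~~r \/ ((r /\ q) /\ (r -> q))) /\ ~(p \/ ~q))
Subformulas found:
  1. q
  2. r
  3. p
  4. ~q
  5. ~r
  6. ~~r
  7. (r -> q)
  8. (r /\ q)
  9. (p \/ ~q)
  10. ~(p \/ ~q)
  11. ((r /\ q) /\ (r -> q))
  12. (~~r \/ ((r /\ q) /\ (r -> q)))
  13. ((~~r \/ ((r /\ q) /\ (r -> q))) /\ ~(p \/ ~q))
Total distinct subformulas = 13

13


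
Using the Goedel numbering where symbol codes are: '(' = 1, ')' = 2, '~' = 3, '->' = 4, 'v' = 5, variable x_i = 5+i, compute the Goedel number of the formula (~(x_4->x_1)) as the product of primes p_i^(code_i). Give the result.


Formula: (~(x_4->x_1))
Symbol codes: [1, 3, 1, 9, 4, 6, 2, 2]
Primes: [2, 3, 5, 7, 11, 13, 17, 19]
p_1^1 = 2^1 = 2
p_2^3 = 3^3 = 27
p_3^1 = 5^1 = 5
p_4^9 = 7^9 = 40353607
p_5^4 = 11^4 = 14641
p_6^6 = 13^6 = 4826809
p_7^2 = 17^2 = 289
p_8^2 = 19^2 = 361
Product = 80330787307053805053421890

80330787307053805053421890


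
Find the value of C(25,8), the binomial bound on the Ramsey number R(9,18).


R(9,18) <= C(9+18-2, 9-1) = C(25, 8)
C(25, 8) = 25! / (8! * 17!)
= 1081575

1081575


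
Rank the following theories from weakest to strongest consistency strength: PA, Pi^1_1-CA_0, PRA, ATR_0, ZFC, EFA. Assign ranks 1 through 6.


Ordering by consistency strength:
1. EFA
2. PRA
3. PA
4. ATR_0
5. Pi^1_1-CA_0
6. ZFC


PA=3, Pi^1_1-CA_0=5, PRA=2, ATR_0=4, ZFC=6, EFA=1


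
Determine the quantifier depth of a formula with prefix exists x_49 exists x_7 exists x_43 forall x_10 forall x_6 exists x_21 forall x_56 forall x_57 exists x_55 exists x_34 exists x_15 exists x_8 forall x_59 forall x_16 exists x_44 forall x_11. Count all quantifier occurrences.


Quantifier prefix has 16 quantifier symbols.
Quantifier depth = 16

16


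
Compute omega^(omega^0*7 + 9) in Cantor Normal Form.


omega^(omega^0*7 + 9):
omega^0 = 1, so the exponent is 7 + 9 = 16 (finite ordinal addition).
Result = omega^16, already a single CNF term.

omega^16


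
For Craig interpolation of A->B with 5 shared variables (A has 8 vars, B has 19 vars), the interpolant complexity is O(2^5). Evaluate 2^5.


Shared atoms = 5
Craig interpolant size bound = 2^5
= 32

32


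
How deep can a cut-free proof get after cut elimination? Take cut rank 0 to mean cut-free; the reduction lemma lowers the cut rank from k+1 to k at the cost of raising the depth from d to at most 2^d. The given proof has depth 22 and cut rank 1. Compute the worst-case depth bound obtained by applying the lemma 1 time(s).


Each rank reduction sends depth d to at most 2^d; cut rank r needs r reductions.
2_0(22) = 22
2_1(22) = 2^22 = 4194304
Cut-free depth bound = 4194304

4194304


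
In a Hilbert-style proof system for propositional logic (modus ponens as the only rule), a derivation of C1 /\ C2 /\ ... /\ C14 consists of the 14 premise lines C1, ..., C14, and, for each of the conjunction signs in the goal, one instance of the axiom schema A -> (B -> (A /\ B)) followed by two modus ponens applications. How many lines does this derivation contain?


Conjoining 14 premises:
- 14 premise lines
- the goal has 13 conjunction signs; each costs 1 axiom instance + 2 MP = 3 lines: 3 * 13 = 39
Total = 14 + 39 = 53 lines.

53


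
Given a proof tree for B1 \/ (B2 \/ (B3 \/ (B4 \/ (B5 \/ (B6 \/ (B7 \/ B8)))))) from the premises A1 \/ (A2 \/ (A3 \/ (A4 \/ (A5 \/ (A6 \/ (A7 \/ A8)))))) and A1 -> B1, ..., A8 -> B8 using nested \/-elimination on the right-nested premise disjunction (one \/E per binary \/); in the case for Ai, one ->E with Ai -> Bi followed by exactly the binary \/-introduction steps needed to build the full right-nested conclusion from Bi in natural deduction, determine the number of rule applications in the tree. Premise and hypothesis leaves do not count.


Constructive dilemma with 8 branches, all disjunctions right-nested:
- \/E: the premise has 7 binary \/, each eliminated once: 7 nodes.
- ->E: one per case (Ai with Ai -> Bi gives Bi): 8 nodes.
- \/I: in case i < n, Bi needs 1 step to form Bi \/ (B(i+1) \/ ...) and then i-1 steps to prepend B(i-1), ..., B1, i.e. i steps; in case i = n, B8 needs 7 prepend steps.
  \/I total = (1 + 2 + ... + 7) + 7 = 28 + 7 = 35 nodes.
Total = 7 + 8 + 35 = 50

50


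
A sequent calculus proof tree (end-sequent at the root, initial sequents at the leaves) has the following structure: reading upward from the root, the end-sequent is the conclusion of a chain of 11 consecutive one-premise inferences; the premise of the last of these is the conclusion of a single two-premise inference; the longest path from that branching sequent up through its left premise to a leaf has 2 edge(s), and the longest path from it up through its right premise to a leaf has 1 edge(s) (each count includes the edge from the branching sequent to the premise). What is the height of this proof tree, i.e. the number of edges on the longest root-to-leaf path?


Longest path through the left premise: 2 edges (measured from the branching sequent)
Longest path through the right premise: 1 edges
Height of the subtree rooted at the branching sequent: max(2, 1) = 2
The branching sequent sits 11 edges above the root (the chain of one-premise inferences), so height = 2 + 11 = 13

13


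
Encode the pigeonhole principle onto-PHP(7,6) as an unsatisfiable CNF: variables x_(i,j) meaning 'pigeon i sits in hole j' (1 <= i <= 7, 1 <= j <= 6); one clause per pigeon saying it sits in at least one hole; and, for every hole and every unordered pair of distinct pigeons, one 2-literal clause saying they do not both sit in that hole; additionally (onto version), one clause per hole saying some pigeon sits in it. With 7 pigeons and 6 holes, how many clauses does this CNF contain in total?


onto-PHP(7,6): 7 pigeons, 6 holes, 7*6 = 42 variables.
- pigeon clauses: one per pigeon -> 7 clauses
- hole clauses: 6 holes * C(7,2) = 6 * 21 -> 126 clauses
- onto clauses: one per hole -> 6 clauses
Total clauses = 7 + 126 + 6 = 139

139


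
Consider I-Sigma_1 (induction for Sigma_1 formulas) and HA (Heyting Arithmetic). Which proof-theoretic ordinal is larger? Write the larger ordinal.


Proof-theoretic ordinal of I-Sigma_1 (induction for Sigma_1 formulas): omega^omega
Proof-theoretic ordinal of HA (Heyting Arithmetic): epsilon_0
Comparing: omega^omega < epsilon_0.
The larger ordinal is epsilon_0 (from HA (Heyting Arithmetic)).

epsilon_0


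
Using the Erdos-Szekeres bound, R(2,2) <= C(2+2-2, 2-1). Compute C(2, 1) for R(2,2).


R(2,2) <= C(2+2-2, 2-1) = C(2, 1)
C(2, 1) = 2! / (1! * 1!)
= 2

2


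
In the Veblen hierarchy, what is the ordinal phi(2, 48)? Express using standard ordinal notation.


phi(2, 48):
phi(2, beta) = zeta_beta (the beta-th zeta number, fixed point of epsilon).
phi(2, 48) = zeta_48

zeta_48


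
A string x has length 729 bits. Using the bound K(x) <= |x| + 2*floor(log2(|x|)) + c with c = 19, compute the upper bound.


floor(log2(729)) = 9
2 * 9 = 18
K(x) <= 729 + 18 + 19 = 766

766


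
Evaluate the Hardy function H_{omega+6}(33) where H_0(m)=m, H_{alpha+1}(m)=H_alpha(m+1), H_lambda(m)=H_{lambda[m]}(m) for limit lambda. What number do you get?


H_{omega+6}(33):
Unwind the 6 successor steps: H_{omega+6}(33) = H_omega(33+6) = H_omega(39).
H_omega(m) = H_m(m) = m + m = 2m.
Result = 2 * 39 = 78

78


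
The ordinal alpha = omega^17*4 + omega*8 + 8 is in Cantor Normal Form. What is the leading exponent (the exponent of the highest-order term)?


CNF: omega^17*4 + omega*8 + 8
The leading term is omega^17*4, which has exponent 17.

17


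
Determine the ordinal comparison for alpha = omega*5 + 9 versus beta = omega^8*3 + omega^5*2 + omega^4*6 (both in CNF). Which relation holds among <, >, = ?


Compare term by term from highest exponent:
alpha = omega*5 + 9
beta = omega^8*3 + omega^5*2 + omega^4*6
Term 1: alpha has omega^1*5, beta has omega^8*3
Term 2: alpha has omega^0*9, beta has omega^5*2
Term 3: alpha has omega^0*0, beta has omega^4*6
Result: alpha < beta

alpha < beta


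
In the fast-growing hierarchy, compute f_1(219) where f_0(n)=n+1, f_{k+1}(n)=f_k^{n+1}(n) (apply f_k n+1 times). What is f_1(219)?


f_1(219) = f_0^220(219)
f_0 adds 1 each time, applied 220 times.
f_1(219) = 219 + 220 = 439

439


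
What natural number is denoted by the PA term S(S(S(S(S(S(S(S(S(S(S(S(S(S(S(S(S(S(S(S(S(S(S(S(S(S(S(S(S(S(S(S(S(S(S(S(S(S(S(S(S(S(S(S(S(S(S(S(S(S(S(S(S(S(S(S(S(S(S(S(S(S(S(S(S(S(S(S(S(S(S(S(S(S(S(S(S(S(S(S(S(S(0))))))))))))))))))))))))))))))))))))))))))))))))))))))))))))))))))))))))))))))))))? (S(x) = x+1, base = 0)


Counting successors applied to 0:
82 applications of S to 0 = 82

82


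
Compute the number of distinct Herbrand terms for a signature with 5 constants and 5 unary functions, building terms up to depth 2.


Herbrand terms by depth:
Depth 0: 5 constants
Depth 1: 25 new terms (running total: 30)
Depth 2: 125 new terms (running total: 155)
Total distinct ground terms = 155

155


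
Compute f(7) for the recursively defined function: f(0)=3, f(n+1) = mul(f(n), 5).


f(0) = 3
f(1) = mul(f(0), 5) = mul(3, 5) = 15
f(2) = mul(f(1), 5) = mul(15, 5) = 75
f(3) = mul(f(2), 5) = mul(75, 5) = 375
f(4) = mul(f(3), 5) = mul(375, 5) = 1875
f(5) = mul(f(4), 5) = mul(1875, 5) = 9375
f(6) = mul(f(5), 5) = mul(9375, 5) = 46875
f(7) = mul(f(6), 5) = mul(46875, 5) = 234375


234375


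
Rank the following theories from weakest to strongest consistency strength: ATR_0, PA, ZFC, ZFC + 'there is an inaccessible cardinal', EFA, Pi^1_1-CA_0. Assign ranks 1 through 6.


Ordering by consistency strength:
1. EFA
2. PA
3. ATR_0
4. Pi^1_1-CA_0
5. ZFC
6. ZFC + 'there is an inaccessible cardinal'


ATR_0=3, PA=2, ZFC=5, ZFC + 'there is an inaccessible cardinal'=6, EFA=1, Pi^1_1-CA_0=4


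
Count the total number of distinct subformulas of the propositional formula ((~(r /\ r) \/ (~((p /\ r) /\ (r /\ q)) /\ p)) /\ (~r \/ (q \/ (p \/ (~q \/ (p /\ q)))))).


Formula: ((~(r /\ r) \/ (~((p /\ r) /\ (r /\ q)) /\ p)) /\ (~r \/ (q \/ (p \/ (~q \/ (p /\ q))))))
Subformulas found:
  1. r
  2. q
  3. p
  4. ~r
  5. ~q
  6. (r /\ r)
  7. (p /\ q)
  8. (r /\ q)
  9. (p /\ r)
  10. ~(r /\ r)
  11. (~q \/ (p /\ q))
  12. ((p /\ r) /\ (r /\ q))
  13. ~((p /\ r) /\ (r /\ q))
  14. (p \/ (~q \/ (p /\ q)))
  15. (~((p /\ r) /\ (r /\ q)) /\ p)
  16. (q \/ (p \/ (~q \/ (p /\ q))))
  17. (~r \/ (q \/ (p \/ (~q \/ (p /\ q)))))
  18. (~(r /\ r) \/ (~((p /\ r) /\ (r /\ q)) /\ p))
  19. ((~(r /\ r) \/ (~((p /\ r) /\ (r /\ q)) /\ p)) /\ (~r \/ (q \/ (p \/ (~q \/ (p /\ q))))))
Total distinct subformulas = 19

19


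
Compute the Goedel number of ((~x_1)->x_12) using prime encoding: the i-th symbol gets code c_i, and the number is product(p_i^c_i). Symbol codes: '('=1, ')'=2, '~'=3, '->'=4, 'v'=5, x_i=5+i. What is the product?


Formula: ((~x_1)->x_12)
Symbol codes: [1, 1, 3, 6, 2, 4, 17, 2]
Primes: [2, 3, 5, 7, 11, 13, 17, 19]
p_1^1 = 2^1 = 2
p_2^1 = 3^1 = 3
p_3^3 = 5^3 = 125
p_4^6 = 7^6 = 117649
p_5^2 = 11^2 = 121
p_6^4 = 13^4 = 28561
p_7^17 = 17^17 = 827240261886336764177
p_8^2 = 19^2 = 361
Product = 91064089223195707023355422339962844750

91064089223195707023355422339962844750


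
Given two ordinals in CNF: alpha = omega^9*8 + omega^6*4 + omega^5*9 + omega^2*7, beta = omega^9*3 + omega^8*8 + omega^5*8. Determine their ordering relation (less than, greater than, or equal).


Compare term by term from highest exponent:
alpha = omega^9*8 + omega^6*4 + omega^5*9 + omega^2*7
beta = omega^9*3 + omega^8*8 + omega^5*8
Term 1: alpha has omega^9*8, beta has omega^9*3
Term 2: alpha has omega^6*4, beta has omega^8*8
Term 3: alpha has omega^5*9, beta has omega^5*8
Term 4: alpha has omega^2*7, beta has omega^0*0
Result: alpha > beta

alpha > beta


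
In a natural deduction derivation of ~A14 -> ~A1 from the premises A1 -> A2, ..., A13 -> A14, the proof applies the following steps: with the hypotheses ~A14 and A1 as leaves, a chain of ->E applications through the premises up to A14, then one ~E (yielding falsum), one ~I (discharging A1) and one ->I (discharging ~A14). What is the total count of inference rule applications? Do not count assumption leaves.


From hypothesis A1, 13 ->E steps along the 13 premises yield A14.
~E with hypothesis ~A14 gives falsum (1 node); ~I discharging A1 gives ~A1 (1 node); ->I discharging ~A14 gives the goal (1 node).
Total = 13 + 3 = 16 inference nodes.

16


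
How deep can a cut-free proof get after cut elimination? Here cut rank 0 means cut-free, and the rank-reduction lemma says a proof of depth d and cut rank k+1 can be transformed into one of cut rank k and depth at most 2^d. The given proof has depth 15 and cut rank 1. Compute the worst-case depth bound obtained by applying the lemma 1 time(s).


Each rank reduction sends depth d to at most 2^d; cut rank r needs r reductions.
2_0(15) = 15
2_1(15) = 2^15 = 32768
Cut-free depth bound = 32768

32768


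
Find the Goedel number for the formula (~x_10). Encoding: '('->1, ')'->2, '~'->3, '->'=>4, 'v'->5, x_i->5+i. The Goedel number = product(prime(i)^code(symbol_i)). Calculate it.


Formula: (~x_10)
Symbol codes: [1, 3, 15, 2]
Primes: [2, 3, 5, 7]
p_1^1 = 2^1 = 2
p_2^3 = 3^3 = 27
p_3^15 = 5^15 = 30517578125
p_4^2 = 7^2 = 49
Product = 80749511718750

80749511718750


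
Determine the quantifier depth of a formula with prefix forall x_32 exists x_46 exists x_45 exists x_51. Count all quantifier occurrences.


Quantifier prefix has 4 quantifier symbols.
Quantifier depth = 4

4


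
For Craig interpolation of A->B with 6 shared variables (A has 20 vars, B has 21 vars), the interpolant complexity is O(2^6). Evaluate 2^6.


Shared atoms = 6
Craig interpolant size bound = 2^6
= 64

64


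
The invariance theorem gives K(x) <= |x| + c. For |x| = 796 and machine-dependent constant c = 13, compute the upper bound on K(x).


K(x) <= |x| + c = 796 + 13 = 809

809


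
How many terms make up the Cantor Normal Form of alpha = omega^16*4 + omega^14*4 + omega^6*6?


CNF: omega^16*4 + omega^14*4 + omega^6*6
Count the summands separated by '+':
  term 1: omega^16*4
  term 2: omega^14*4
  term 3: omega^6*6
Total terms = 3

3


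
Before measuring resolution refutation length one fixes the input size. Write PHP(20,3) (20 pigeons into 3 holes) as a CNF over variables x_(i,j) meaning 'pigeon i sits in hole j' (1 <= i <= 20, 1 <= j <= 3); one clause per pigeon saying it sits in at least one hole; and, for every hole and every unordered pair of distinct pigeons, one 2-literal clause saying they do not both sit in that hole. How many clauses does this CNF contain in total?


PHP(20,3): 20 pigeons, 3 holes, 20*3 = 60 variables.
- pigeon clauses: one per pigeon -> 20 clauses
- hole clauses: 3 holes * C(20,2) = 3 * 190 -> 570 clauses
Total clauses = 20 + 570 = 590

590


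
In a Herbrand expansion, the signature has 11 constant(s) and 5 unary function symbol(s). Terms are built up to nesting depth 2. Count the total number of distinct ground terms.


Herbrand terms by depth:
Depth 0: 11 constants
Depth 1: 55 new terms (running total: 66)
Depth 2: 275 new terms (running total: 341)
Total distinct ground terms = 341

341


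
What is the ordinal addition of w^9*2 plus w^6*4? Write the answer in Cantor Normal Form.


Ordinal addition w^9*2 + w^6*4:
Leading exponent of alpha (9) > leading exponent of beta (6).
Since alpha's term has higher exponent than beta's leading term,
the sum is simply alpha followed by beta.
Result = w^9*2 + w^6*4

w^9*2 + w^6*4


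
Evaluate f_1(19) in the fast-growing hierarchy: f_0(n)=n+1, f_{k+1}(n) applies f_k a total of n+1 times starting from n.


f_1(19) = f_0^20(19)
f_0 adds 1 each time, applied 20 times.
f_1(19) = 19 + 20 = 39

39


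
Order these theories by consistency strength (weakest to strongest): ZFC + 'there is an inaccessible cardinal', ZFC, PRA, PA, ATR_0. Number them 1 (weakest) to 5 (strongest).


Ordering by consistency strength:
1. PRA
2. PA
3. ATR_0
4. ZFC
5. ZFC + 'there is an inaccessible cardinal'


ZFC + 'there is an inaccessible cardinal'=5, ZFC=4, PRA=1, PA=2, ATR_0=3


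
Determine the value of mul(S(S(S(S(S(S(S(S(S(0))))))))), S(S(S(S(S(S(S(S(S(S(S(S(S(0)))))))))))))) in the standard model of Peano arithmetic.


mul(S^9(0), S^13(0)):
S^9(0) = 9
S^13(0) = 13
9 * 13 = 117

117


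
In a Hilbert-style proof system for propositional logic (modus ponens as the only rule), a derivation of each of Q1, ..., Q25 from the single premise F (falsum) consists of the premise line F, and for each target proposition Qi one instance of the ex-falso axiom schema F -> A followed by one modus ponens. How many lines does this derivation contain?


Ex falso, line by line:
- 1 premise line (F)
- 25 targets, each needing 1 axiom instance (F -> Qi) + 1 MP = 2 lines: 2 * 25 = 50
Total = 1 + 50 = 51 lines.

51


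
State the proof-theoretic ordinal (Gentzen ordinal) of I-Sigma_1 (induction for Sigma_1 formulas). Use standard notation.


The proof-theoretic ordinal of I-Sigma_1 (induction for Sigma_1 formulas) is a standard result in ordinal analysis.
This ordinal is the supremum of order types of primitive recursive well-orderings
that the theory can prove to be well-ordered.
For I-Sigma_1 (induction for Sigma_1 formulas), the proof-theoretic ordinal is omega^omega.

omega^omega


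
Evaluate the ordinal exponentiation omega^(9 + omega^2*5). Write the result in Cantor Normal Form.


omega^(9 + omega^2*5):
In ordinal addition a term is absorbed by a following term of strictly larger exponent: 0 < 2, so 9 + omega^2*5 = omega^2*5.
omega raised to a CNF ordinal is a single CNF term: Result = omega^(omega^2*5)

omega^(omega^2*5)


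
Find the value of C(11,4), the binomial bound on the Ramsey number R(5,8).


R(5,8) <= C(5+8-2, 5-1) = C(11, 4)
C(11, 4) = 11! / (4! * 7!)
= 330

330


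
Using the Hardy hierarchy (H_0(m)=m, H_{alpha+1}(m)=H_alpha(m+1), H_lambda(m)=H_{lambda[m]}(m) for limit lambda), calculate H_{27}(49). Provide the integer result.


H_27(49):
For finite ordinals k, H_k(n) = n + k (each successor step adds 1).
H_27(49) = 49 + 27 = 76

76


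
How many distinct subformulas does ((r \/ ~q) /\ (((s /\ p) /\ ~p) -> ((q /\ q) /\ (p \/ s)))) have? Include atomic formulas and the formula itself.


Formula: ((r \/ ~q) /\ (((s /\ p) /\ ~p) -> ((q /\ q) /\ (p \/ s))))
Subformulas found:
  1. q
  2. s
  3. r
  4. p
  5. ~p
  6. ~q
  7. (s /\ p)
  8. (p \/ s)
  9. (q /\ q)
  10. (r \/ ~q)
  11. ((s /\ p) /\ ~p)
  12. ((q /\ q) /\ (p \/ s))
  13. (((s /\ p) /\ ~p) -> ((q /\ q) /\ (p \/ s)))
  14. ((r \/ ~q) /\ (((s /\ p) /\ ~p) -> ((q /\ q) /\ (p \/ s))))
Total distinct subformulas = 14

14


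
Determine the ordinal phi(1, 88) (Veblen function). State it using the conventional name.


phi(1, 88):
phi(1, beta) = epsilon_beta (the beta-th epsilon number).
phi(1, 88) = epsilon_88

epsilon_88


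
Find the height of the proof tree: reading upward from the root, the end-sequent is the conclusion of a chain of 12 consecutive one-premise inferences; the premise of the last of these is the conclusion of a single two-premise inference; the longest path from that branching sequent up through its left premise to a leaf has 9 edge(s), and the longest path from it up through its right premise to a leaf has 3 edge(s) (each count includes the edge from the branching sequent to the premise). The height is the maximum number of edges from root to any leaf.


Longest path through the left premise: 9 edges (measured from the branching sequent)
Longest path through the right premise: 3 edges
Height of the subtree rooted at the branching sequent: max(9, 3) = 9
The branching sequent sits 12 edges above the root (the chain of one-premise inferences), so height = 9 + 12 = 21

21


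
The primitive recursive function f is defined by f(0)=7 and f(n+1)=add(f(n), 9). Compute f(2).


f(0) = 7
f(1) = add(f(0), 9) = add(7, 9) = 16
f(2) = add(f(1), 9) = add(16, 9) = 25


25


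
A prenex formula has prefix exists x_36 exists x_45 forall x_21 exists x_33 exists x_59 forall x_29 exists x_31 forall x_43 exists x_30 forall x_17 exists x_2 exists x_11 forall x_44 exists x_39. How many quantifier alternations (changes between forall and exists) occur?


Walk the prefix and count type changes:
  position 1: exists -> exists
  position 2: exists -> forall <-- alternation
  position 3: forall -> exists <-- alternation
  position 4: exists -> exists
  position 5: exists -> forall <-- alternation
  position 6: forall -> exists <-- alternation
  position 7: exists -> forall <-- alternation
  position 8: forall -> exists <-- alternation
  position 9: exists -> forall <-- alternation
  position 10: forall -> exists <-- alternation
  position 11: exists -> exists
  position 12: exists -> forall <-- alternation
  position 13: forall -> exists <-- alternation
Total alternations = 10

10


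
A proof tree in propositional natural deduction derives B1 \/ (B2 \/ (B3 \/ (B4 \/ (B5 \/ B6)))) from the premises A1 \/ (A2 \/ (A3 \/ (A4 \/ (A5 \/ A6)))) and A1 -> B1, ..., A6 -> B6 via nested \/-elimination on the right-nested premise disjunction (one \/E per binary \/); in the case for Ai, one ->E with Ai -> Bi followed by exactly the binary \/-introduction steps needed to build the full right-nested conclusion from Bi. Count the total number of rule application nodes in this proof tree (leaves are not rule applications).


Constructive dilemma with 6 branches, all disjunctions right-nested:
- \/E: the premise has 5 binary \/, each eliminated once: 5 nodes.
- ->E: one per case (Ai with Ai -> Bi gives Bi): 6 nodes.
- \/I: in case i < n, Bi needs 1 step to form Bi \/ (B(i+1) \/ ...) and then i-1 steps to prepend B(i-1), ..., B1, i.e. i steps; in case i = n, B6 needs 5 prepend steps.
  \/I total = (1 + 2 + ... + 5) + 5 = 15 + 5 = 20 nodes.
Total = 5 + 6 + 20 = 31

31


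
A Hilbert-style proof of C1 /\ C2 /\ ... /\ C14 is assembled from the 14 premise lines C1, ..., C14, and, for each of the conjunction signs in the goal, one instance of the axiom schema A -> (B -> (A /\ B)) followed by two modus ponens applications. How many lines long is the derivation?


Conjoining 14 premises:
- 14 premise lines
- the goal has 13 conjunction signs; each costs 1 axiom instance + 2 MP = 3 lines: 3 * 13 = 39
Total = 14 + 39 = 53 lines.

53


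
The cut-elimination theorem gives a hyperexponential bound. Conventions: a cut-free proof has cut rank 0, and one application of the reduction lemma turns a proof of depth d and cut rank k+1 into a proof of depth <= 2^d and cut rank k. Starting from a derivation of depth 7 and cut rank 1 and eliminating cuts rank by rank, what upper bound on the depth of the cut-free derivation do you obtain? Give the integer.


Each rank reduction sends depth d to at most 2^d; cut rank r needs r reductions.
2_0(7) = 7
2_1(7) = 2^7 = 128
Cut-free depth bound = 128

128


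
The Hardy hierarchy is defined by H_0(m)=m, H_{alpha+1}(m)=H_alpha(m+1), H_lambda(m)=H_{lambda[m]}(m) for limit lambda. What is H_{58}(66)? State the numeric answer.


H_58(66):
For finite ordinals k, H_k(n) = n + k (each successor step adds 1).
H_58(66) = 66 + 58 = 124

124


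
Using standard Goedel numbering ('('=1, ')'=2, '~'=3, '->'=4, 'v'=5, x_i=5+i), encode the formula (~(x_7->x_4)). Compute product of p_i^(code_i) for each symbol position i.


Formula: (~(x_7->x_4))
Symbol codes: [1, 3, 1, 12, 4, 9, 2, 2]
Primes: [2, 3, 5, 7, 11, 13, 17, 19]
p_1^1 = 2^1 = 2
p_2^3 = 3^3 = 27
p_3^1 = 5^1 = 5
p_4^12 = 7^12 = 13841287201
p_5^4 = 11^4 = 14641
p_6^9 = 13^9 = 10604499373
p_7^2 = 17^2 = 289
p_8^2 = 19^2 = 361
Product = 60534951721763842927912187069190

60534951721763842927912187069190


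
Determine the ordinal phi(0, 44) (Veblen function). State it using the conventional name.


phi(0, 44):
phi(0, beta) = omega^beta by definition.
phi(0, 44) = omega^44

omega^44


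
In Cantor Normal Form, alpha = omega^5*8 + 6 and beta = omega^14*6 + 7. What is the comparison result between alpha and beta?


Compare term by term from highest exponent:
alpha = omega^5*8 + 6
beta = omega^14*6 + 7
Term 1: alpha has omega^5*8, beta has omega^14*6
Term 2: alpha has omega^0*6, beta has omega^0*7
Result: alpha < beta

alpha < beta


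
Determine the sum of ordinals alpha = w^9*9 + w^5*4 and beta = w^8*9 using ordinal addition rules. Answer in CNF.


Ordinal addition (w^9*9 + w^5*4) + w^8*9:
alpha's leading term has exponent 9 > beta's exponent 8, so it survives.
alpha's tail term has exponent 5 < beta's exponent 8, so it is absorbed by beta.
In ordinal addition, any term followed by a strictly larger-exponent term is absorbed.
Result = w^9*9 + w^8*9

w^9*9 + w^8*9


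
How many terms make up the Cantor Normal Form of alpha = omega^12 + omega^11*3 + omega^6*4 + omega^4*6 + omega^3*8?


CNF: omega^12 + omega^11*3 + omega^6*4 + omega^4*6 + omega^3*8
Count the summands separated by '+':
  term 1: omega^12
  term 2: omega^11*3
  term 3: omega^6*4
  term 4: omega^4*6
  term 5: omega^3*8
Total terms = 5

5


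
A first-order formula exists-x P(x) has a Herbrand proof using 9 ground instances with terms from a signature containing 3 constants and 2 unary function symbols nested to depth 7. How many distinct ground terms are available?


Herbrand terms by depth:
Depth 0: 3 constants
Depth 1: 6 new terms (running total: 9)
Depth 2: 12 new terms (running total: 21)
Depth 3: 24 new terms (running total: 45)
Depth 4: 48 new terms (running total: 93)
Depth 5: 96 new terms (running total: 189)
Depth 6: 192 new terms (running total: 381)
Depth 7: 384 new terms (running total: 765)
Total distinct ground terms = 765

765


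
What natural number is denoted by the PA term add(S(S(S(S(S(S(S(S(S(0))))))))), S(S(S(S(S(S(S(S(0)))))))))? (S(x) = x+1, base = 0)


add(S^9(0), S^8(0)):
S^9(0) = 9
S^8(0) = 8
9 + 8 = 17

17


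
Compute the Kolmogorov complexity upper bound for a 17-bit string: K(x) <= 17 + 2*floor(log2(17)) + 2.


floor(log2(17)) = 4
2 * 4 = 8
K(x) <= 17 + 8 + 2 = 27

27


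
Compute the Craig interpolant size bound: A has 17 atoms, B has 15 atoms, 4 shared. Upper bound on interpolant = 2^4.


Shared atoms = 4
Craig interpolant size bound = 2^4
= 16

16


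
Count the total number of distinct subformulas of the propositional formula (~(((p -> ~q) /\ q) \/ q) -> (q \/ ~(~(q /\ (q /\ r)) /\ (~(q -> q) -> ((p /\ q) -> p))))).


Formula: (~(((p -> ~q) /\ q) \/ q) -> (q \/ ~(~(q /\ (q /\ r)) /\ (~(q -> q) -> ((p /\ q) -> p)))))
Subformulas found:
  1. r
  2. q
  3. p
  4. ~q
  5. (q /\ r)
  6. (p /\ q)
  7. (q -> q)
  8. (p -> ~q)
  9. ~(q -> q)
  10. (q /\ (q /\ r))
  11. ((p /\ q) -> p)
  12. ((p -> ~q) /\ q)
  13. ~(q /\ (q /\ r))
  14. (((p -> ~q) /\ q) \/ q)
  15. ~(((p -> ~q) /\ q) \/ q)
  16. (~(q -> q) -> ((p /\ q) -> p))
  17. (~(q /\ (q /\ r)) /\ (~(q -> q) -> ((p /\ q) -> p)))
  18. ~(~(q /\ (q /\ r)) /\ (~(q -> q) -> ((p /\ q) -> p)))
  19. (q \/ ~(~(q /\ (q /\ r)) /\ (~(q -> q) -> ((p /\ q) -> p))))
  20. (~(((p -> ~q) /\ q) \/ q) -> (q \/ ~(~(q /\ (q /\ r)) /\ (~(q -> q) -> ((p /\ q) -> p)))))
Total distinct subformulas = 20

20


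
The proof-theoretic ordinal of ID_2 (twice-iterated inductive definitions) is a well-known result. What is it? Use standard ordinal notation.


The proof-theoretic ordinal of ID_2 (twice-iterated inductive definitions) is a standard result in ordinal analysis.
This ordinal is the supremum of order types of primitive recursive well-orderings
that the theory can prove to be well-ordered.
For ID_2 (twice-iterated inductive definitions), the proof-theoretic ordinal is psi_0(epsilon_{Omega_2+1}).

psi_0(epsilon_{Omega_2+1})


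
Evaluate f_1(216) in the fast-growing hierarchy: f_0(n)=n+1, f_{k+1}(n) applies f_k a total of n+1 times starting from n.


f_1(216) = f_0^217(216)
f_0 adds 1 each time, applied 217 times.
f_1(216) = 216 + 217 = 433

433


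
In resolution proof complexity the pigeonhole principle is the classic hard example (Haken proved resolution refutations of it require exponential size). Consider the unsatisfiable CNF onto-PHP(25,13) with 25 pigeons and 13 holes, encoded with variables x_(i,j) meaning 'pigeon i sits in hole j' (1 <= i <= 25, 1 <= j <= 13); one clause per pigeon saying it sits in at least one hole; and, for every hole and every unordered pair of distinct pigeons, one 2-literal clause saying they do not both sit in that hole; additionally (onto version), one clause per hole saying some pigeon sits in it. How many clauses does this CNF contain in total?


onto-PHP(25,13): 25 pigeons, 13 holes, 25*13 = 325 variables.
- pigeon clauses: one per pigeon -> 25 clauses
- hole clauses: 13 holes * C(25,2) = 13 * 300 -> 3900 clauses
- onto clauses: one per hole -> 13 clauses
Total clauses = 25 + 3900 + 13 = 3938

3938


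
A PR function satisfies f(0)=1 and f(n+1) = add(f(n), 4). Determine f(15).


f(0) = 1
f(1) = add(f(0), 4) = add(1, 4) = 5
f(2) = add(f(1), 4) = add(5, 4) = 9
f(3) = add(f(2), 4) = add(9, 4) = 13
f(4) = add(f(3), 4) = add(13, 4) = 17
f(5) = add(f(4), 4) = add(17, 4) = 21
f(6) = add(f(5), 4) = add(21, 4) = 25
f(7) = add(f(6), 4) = add(25, 4) = 29
f(8) = add(f(7), 4) = add(29, 4) = 33
f(9) = add(f(8), 4) = add(33, 4) = 37
f(10) = add(f(9), 4) = add(37, 4) = 41
f(11) = add(f(10), 4) = add(41, 4) = 45
f(12) = add(f(11), 4) = add(45, 4) = 49
f(13) = add(f(12), 4) = add(49, 4) = 53
f(14) = add(f(13), 4) = add(53, 4) = 57
f(15) = add(f(14), 4) = add(57, 4) = 61


61


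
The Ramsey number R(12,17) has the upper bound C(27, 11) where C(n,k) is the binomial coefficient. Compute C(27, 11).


R(12,17) <= C(12+17-2, 12-1) = C(27, 11)
C(27, 11) = 27! / (11! * 16!)
= 13037895

13037895


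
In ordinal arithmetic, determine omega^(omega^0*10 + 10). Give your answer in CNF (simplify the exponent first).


omega^(omega^0*10 + 10):
omega^0 = 1, so the exponent is 10 + 10 = 20 (finite ordinal addition).
Result = omega^20, already a single CNF term.

omega^20


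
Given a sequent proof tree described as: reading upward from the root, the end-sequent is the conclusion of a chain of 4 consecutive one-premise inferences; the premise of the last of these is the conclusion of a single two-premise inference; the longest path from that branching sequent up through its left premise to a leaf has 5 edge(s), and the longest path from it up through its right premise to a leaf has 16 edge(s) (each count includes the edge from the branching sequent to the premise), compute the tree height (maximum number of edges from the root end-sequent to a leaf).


Longest path through the left premise: 5 edges (measured from the branching sequent)
Longest path through the right premise: 16 edges
Height of the subtree rooted at the branching sequent: max(5, 16) = 16
The branching sequent sits 4 edges above the root (the chain of one-premise inferences), so height = 16 + 4 = 20

20


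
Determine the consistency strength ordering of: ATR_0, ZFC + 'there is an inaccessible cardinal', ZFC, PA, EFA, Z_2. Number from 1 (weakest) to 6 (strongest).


Ordering by consistency strength:
1. EFA
2. PA
3. ATR_0
4. Z_2
5. ZFC
6. ZFC + 'there is an inaccessible cardinal'


ATR_0=3, ZFC + 'there is an inaccessible cardinal'=6, ZFC=5, PA=2, EFA=1, Z_2=4


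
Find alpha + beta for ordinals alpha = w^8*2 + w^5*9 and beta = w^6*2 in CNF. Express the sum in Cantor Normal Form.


Ordinal addition (w^8*2 + w^5*9) + w^6*2:
alpha's leading term has exponent 8 > beta's exponent 6, so it survives.
alpha's tail term has exponent 5 < beta's exponent 6, so it is absorbed by beta.
In ordinal addition, any term followed by a strictly larger-exponent term is absorbed.
Result = w^8*2 + w^6*2

w^8*2 + w^6*2


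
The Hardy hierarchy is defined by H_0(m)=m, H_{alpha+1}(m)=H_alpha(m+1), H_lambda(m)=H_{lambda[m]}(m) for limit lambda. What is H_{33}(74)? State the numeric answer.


H_33(74):
For finite ordinals k, H_k(n) = n + k (each successor step adds 1).
H_33(74) = 74 + 33 = 107

107


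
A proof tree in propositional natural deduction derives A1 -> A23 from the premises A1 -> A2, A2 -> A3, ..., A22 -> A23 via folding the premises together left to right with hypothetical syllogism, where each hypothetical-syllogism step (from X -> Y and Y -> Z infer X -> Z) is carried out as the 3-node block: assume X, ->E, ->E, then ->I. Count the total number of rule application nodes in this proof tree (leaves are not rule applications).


There are 22 premises in the chain. The first HS step combines premises 1 and 2; each further premise needs one more HS step.
So 22 premises require 22 - 1 = 21 hypothetical-syllogism steps.
Each HS step uses 3 inference nodes (->E, ->E, ->I).
21 * 3 = 63 total inference nodes.

63


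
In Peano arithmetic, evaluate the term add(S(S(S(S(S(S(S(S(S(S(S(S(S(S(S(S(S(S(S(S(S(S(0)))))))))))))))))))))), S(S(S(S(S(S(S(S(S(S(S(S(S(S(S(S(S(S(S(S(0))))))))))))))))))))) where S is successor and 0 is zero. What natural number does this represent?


add(S^22(0), S^20(0)):
S^22(0) = 22
S^20(0) = 20
22 + 20 = 42

42


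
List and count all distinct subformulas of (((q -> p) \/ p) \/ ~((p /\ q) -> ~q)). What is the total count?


Formula: (((q -> p) \/ p) \/ ~((p /\ q) -> ~q))
Subformulas found:
  1. q
  2. p
  3. ~q
  4. (p /\ q)
  5. (q -> p)
  6. ((q -> p) \/ p)
  7. ((p /\ q) -> ~q)
  8. ~((p /\ q) -> ~q)
  9. (((q -> p) \/ p) \/ ~((p /\ q) -> ~q))
Total distinct subformulas = 9

9


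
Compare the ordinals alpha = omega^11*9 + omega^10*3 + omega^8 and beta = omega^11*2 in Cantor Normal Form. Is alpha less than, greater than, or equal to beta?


Compare term by term from highest exponent:
alpha = omega^11*9 + omega^10*3 + omega^8
beta = omega^11*2
Term 1: alpha has omega^11*9, beta has omega^11*2
Term 2: alpha has omega^10*3, beta has omega^0*0
Term 3: alpha has omega^8*1, beta has omega^0*0
Result: alpha > beta

alpha > beta


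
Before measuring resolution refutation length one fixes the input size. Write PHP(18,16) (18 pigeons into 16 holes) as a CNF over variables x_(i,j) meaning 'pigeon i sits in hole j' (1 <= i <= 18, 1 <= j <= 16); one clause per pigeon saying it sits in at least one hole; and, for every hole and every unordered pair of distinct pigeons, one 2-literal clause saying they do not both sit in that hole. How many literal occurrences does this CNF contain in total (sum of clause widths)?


PHP(18,16): 18 pigeons, 16 holes, 18*16 = 288 variables.
- pigeon clauses: one per pigeon -> 18 clauses of width 16 -> 288 literals
- hole clauses: 16 holes * C(18,2) = 16 * 153 -> 2448 clauses of width 2 -> 4896 literals
Total literal occurrences = 288 + 4896 = 5184

5184


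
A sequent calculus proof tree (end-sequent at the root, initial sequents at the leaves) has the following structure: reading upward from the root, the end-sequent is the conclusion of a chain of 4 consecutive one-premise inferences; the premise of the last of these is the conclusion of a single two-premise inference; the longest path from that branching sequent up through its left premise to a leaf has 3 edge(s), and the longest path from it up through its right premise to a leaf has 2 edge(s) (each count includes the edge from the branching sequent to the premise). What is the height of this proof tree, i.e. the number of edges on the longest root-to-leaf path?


Longest path through the left premise: 3 edges (measured from the branching sequent)
Longest path through the right premise: 2 edges
Height of the subtree rooted at the branching sequent: max(3, 2) = 3
The branching sequent sits 4 edges above the root (the chain of one-premise inferences), so height = 3 + 4 = 7

7


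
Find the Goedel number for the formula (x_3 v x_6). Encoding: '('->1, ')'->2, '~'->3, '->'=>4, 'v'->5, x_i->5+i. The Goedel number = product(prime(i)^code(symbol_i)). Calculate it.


Formula: (x_3 v x_6)
Symbol codes: [1, 8, 5, 11, 2]
Primes: [2, 3, 5, 7, 11]
p_1^1 = 2^1 = 2
p_2^8 = 3^8 = 6561
p_3^5 = 5^5 = 3125
p_4^11 = 7^11 = 1977326743
p_5^2 = 11^2 = 121
Product = 9811013325372393750

9811013325372393750


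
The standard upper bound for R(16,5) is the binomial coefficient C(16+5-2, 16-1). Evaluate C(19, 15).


R(16,5) <= C(16+5-2, 16-1) = C(19, 15)
C(19, 15) = 19! / (15! * 4!)
= 3876

3876


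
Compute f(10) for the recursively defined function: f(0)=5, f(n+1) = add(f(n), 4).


f(0) = 5
f(1) = add(f(0), 4) = add(5, 4) = 9
f(2) = add(f(1), 4) = add(9, 4) = 13
f(3) = add(f(2), 4) = add(13, 4) = 17
f(4) = add(f(3), 4) = add(17, 4) = 21
f(5) = add(f(4), 4) = add(21, 4) = 25
f(6) = add(f(5), 4) = add(25, 4) = 29
f(7) = add(f(6), 4) = add(29, 4) = 33
f(8) = add(f(7), 4) = add(33, 4) = 37
f(9) = add(f(8), 4) = add(37, 4) = 41
f(10) = add(f(9), 4) = add(41, 4) = 45


45


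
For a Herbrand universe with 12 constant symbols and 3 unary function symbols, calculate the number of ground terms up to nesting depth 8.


Herbrand terms by depth:
Depth 0: 12 constants
Depth 1: 36 new terms (running total: 48)
Depth 2: 108 new terms (running total: 156)
Depth 3: 324 new terms (running total: 480)
Depth 4: 972 new terms (running total: 1452)
Depth 5: 2916 new terms (running total: 4368)
Depth 6: 8748 new terms (running total: 13116)
Depth 7: 26244 new terms (running total: 39360)
Depth 8: 78732 new terms (running total: 118092)
Total distinct ground terms = 118092

118092


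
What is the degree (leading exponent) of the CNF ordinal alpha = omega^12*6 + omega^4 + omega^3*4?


CNF: omega^12*6 + omega^4 + omega^3*4
The leading term is omega^12*6, which has exponent 12.

12


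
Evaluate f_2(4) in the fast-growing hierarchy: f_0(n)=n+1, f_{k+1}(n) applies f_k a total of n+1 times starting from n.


f_2(4) = f_1^5(4)
f_1(m) = 2m + 1.
Iterating: f_1^k(n) = 2^k*(n+1) - 1.
f_2(4) = 2^5*(4+1) - 1 = 32*5 - 1 = 159

159


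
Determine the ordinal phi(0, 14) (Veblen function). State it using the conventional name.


phi(0, 14):
phi(0, beta) = omega^beta by definition.
phi(0, 14) = omega^14

omega^14


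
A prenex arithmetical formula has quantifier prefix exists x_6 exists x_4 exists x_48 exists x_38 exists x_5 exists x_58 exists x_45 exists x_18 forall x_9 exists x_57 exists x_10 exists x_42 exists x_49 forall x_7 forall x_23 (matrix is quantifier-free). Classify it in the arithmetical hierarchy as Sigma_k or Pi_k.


Leading quantifier is exists, so the class is Sigma.
Number of quantifier blocks = alternations + 1 = 3 + 1 = 4.
Classification: Sigma_4

Sigma_4


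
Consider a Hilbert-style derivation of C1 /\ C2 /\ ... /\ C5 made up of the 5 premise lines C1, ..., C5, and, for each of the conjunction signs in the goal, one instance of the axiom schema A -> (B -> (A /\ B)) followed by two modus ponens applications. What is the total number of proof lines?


Conjoining 5 premises:
- 5 premise lines
- the goal has 4 conjunction signs; each costs 1 axiom instance + 2 MP = 3 lines: 3 * 4 = 12
Total = 5 + 12 = 17 lines.

17
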